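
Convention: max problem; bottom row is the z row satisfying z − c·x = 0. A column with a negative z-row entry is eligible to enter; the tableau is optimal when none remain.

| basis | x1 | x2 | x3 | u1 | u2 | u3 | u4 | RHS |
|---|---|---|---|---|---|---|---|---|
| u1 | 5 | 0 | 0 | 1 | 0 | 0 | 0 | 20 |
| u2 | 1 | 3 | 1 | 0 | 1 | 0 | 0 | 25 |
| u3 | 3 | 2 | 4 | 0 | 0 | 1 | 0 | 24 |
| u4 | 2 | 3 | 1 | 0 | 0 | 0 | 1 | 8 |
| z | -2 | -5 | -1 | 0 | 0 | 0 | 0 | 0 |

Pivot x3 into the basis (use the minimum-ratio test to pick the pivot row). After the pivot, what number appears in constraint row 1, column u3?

0

Ratio test on column x3 — row 1: entry 0 ≤ 0; row 2: 25/1 = 25; row 3: 24/4 = 6; row 4: 8/1 = 8. Minimum is 6 at row 3 (u3 leaves); pivot element 4.
Divide row 3 by 4; eliminate column x3 from the other rows.
Row 1 update in column u3: 0 − 0·(1/4) = 0.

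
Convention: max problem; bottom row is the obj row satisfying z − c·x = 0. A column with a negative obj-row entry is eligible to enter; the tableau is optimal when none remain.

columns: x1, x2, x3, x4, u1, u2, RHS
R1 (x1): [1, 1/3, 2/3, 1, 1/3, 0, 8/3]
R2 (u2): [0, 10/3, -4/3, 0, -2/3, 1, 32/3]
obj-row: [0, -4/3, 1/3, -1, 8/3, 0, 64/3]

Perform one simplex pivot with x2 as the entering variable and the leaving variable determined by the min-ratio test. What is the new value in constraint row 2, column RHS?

16/5

Ratio test on column x2 — row 1: (8/3)/(1/3) = 8; row 2: (32/3)/(10/3) = 16/5. Minimum is 16/5 at row 2 (u2 leaves); pivot element 10/3.
Divide row 2 by 10/3; eliminate column x2 from the other rows.
In the new row 2, the RHS entry is the old entry divided by the pivot: (32/3)/(10/3) = 16/5.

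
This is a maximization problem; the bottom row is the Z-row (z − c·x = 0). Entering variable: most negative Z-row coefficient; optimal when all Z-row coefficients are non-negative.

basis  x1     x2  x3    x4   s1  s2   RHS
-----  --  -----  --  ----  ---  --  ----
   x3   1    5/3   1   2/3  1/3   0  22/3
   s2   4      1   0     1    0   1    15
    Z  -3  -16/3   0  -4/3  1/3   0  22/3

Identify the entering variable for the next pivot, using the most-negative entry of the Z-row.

Negative Z-row entries: x1: -3, x2: -16/3, x4: -4/3.
The most negative is -16/3 in column x2, so x2 enters.

x2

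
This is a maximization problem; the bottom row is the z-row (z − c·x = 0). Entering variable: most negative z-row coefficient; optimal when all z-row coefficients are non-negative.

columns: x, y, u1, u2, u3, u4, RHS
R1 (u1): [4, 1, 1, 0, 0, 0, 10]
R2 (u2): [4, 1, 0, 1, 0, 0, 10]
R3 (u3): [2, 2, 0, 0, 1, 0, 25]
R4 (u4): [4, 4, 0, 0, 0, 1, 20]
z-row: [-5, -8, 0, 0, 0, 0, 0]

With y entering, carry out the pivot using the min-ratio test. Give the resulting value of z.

40

Ratio test on column y — row 1: 10/1 = 10; row 2: 10/1 = 10; row 3: 25/2 = 25/2; row 4: 20/4 = 5. Minimum is 5 at row 4 (u4 leaves); pivot element 4.
Pivot on row 4; the z-row RHS becomes 0 − (-8)·5 = 40.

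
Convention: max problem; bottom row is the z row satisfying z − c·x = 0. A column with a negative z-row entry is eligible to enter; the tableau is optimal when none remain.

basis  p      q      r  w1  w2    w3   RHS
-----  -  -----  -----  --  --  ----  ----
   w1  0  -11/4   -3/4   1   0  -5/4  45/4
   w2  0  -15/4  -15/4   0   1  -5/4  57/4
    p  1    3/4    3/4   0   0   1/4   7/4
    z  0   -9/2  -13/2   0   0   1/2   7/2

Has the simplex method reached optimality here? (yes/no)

no

The z-row has a negative entry -13/2 in column r, so it is not optimal.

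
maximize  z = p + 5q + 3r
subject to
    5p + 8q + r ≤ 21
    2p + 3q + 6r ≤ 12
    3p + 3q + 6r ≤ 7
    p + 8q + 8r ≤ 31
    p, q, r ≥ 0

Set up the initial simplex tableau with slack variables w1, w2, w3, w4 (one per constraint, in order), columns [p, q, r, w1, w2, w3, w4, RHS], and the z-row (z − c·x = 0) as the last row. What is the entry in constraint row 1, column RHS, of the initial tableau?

21

The RHS of constraint 1 is b_1 = 21.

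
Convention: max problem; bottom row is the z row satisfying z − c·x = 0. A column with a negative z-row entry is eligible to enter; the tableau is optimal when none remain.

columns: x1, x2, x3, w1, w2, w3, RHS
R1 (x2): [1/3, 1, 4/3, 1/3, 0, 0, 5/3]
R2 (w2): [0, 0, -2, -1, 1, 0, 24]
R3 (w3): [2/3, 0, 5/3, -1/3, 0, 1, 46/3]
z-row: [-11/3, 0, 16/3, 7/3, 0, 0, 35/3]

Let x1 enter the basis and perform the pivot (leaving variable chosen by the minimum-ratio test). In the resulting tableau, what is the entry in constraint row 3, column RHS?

Ratio test on column x1 — row 1: (5/3)/(1/3) = 5; row 2: entry 0 ≤ 0; row 3: (46/3)/(2/3) = 23. Minimum is 5 at row 1 (x2 leaves); pivot element 1/3.
Divide row 1 by 1/3; eliminate column x1 from the other rows.
Row 3 update in column RHS: 46/3 − (2/3)·5 = 12.

12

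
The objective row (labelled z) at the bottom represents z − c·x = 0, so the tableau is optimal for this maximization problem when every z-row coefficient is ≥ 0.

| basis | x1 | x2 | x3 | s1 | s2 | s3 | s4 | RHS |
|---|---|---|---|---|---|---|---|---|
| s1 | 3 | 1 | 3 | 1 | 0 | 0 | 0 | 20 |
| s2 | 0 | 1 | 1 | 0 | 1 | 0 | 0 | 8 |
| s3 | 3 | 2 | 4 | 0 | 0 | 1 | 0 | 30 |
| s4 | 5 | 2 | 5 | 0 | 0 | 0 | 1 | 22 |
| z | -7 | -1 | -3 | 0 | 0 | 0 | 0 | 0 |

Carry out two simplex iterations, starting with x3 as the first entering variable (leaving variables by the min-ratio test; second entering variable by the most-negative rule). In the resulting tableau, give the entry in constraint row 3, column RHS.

84/5

Ratio test on column x3 — row 1: 20/3 = 20/3; row 2: 8/1 = 8; row 3: 30/4 = 15/2; row 4: 22/5 = 22/5. Minimum is 22/5 at row 4 (s4 leaves); pivot element 5.
Divide row 4 by 5; eliminate column x3 from the other rows.
Second iteration: most negative z-row entry is -4 in column x1, so x1 enters.
Ratio test on column x1 — row 1: entry 0 ≤ 0; row 2: entry -1 ≤ 0; row 3: entry -1 ≤ 0; row 4: (22/5)/1 = 22/5. Minimum is 22/5 at row 4 (x3 leaves); pivot element 1.
Divide row 4 by 1; eliminate column x1 from the other rows.
After both pivots, the entry at constraint row 3, column RHS is 84/5.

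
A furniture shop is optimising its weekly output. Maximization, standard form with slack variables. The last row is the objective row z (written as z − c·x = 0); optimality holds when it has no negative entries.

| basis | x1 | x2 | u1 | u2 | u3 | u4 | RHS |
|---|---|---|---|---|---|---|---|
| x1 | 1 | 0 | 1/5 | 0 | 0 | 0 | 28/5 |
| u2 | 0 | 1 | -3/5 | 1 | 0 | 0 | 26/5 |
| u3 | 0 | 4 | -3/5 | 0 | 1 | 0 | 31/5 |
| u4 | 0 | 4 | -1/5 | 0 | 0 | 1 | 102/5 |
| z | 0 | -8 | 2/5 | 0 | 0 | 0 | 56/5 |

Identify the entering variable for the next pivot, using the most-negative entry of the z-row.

x2

Negative z-row entries: x2: -8.
The most negative is -8 in column x2, so x2 enters.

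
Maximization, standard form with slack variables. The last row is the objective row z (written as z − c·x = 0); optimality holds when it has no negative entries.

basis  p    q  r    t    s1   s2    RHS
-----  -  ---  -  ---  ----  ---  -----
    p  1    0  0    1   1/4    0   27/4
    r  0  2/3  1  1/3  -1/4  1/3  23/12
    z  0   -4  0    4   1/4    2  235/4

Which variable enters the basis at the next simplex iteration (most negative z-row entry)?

q

Negative z-row entries: q: -4.
The most negative is -4 in column q, so q enters.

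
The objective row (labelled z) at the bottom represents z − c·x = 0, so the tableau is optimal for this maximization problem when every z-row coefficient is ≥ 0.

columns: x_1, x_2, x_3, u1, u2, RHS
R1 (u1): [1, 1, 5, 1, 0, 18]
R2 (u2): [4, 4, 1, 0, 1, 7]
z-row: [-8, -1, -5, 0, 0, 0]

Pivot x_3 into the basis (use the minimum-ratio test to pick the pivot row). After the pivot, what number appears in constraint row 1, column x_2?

1/5

Ratio test on column x_3 — row 1: 18/5 = 18/5; row 2: 7/1 = 7. Minimum is 18/5 at row 1 (u1 leaves); pivot element 5.
Divide row 1 by 5; eliminate column x_3 from the other rows.
In the new row 1, the x_2 entry is the old entry divided by the pivot: 1/5 = 1/5.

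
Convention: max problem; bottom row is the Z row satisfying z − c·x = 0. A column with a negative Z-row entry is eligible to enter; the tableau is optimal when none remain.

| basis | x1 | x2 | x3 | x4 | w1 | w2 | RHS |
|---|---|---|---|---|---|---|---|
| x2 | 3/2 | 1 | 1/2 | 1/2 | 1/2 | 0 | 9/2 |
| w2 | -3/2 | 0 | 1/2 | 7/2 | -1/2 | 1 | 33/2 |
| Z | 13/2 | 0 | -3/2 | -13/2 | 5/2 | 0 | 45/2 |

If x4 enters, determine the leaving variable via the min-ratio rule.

Column x4 entries and ratios — x2: (9/2)/(1/2) = 9; w2: (33/2)/(7/2) = 33/7.
Smallest ratio is 33/7 in the row of w2, so w2 leaves.

w2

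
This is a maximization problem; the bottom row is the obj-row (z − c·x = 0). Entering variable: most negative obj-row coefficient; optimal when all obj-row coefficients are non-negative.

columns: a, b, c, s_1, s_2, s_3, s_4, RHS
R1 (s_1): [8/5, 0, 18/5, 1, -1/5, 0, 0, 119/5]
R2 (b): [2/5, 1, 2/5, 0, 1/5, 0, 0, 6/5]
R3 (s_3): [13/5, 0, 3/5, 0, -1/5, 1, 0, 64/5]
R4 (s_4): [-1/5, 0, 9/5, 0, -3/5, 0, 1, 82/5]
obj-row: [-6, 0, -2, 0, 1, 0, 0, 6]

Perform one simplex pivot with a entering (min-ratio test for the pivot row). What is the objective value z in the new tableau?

24

Ratio test on column a — row 1: (119/5)/(8/5) = 119/8; row 2: (6/5)/(2/5) = 3; row 3: (64/5)/(13/5) = 64/13; row 4: entry -1/5 ≤ 0. Minimum is 3 at row 2 (b leaves); pivot element 2/5.
Pivot on row 2; the obj-row RHS becomes 6 − (-6)·3 = 24.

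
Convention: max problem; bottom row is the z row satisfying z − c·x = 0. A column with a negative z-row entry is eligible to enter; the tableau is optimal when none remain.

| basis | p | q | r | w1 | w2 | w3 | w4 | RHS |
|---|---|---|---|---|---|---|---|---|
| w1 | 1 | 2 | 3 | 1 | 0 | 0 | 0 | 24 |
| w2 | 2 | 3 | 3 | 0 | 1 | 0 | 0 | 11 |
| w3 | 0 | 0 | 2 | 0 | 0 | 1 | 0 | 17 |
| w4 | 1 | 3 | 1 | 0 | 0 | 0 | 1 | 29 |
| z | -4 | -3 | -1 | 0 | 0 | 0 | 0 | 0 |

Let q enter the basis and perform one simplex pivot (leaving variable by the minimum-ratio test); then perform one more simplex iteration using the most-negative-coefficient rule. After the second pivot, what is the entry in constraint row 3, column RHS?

Ratio test on column q — row 1: 24/2 = 12; row 2: 11/3 = 11/3; row 3: entry 0 ≤ 0; row 4: 29/3 = 29/3. Minimum is 11/3 at row 2 (w2 leaves); pivot element 3.
Divide row 2 by 3; eliminate column q from the other rows.
Second iteration: most negative z-row entry is -2 in column p, so p enters.
Ratio test on column p — row 1: entry -1/3 ≤ 0; row 2: (11/3)/(2/3) = 11/2; row 3: entry 0 ≤ 0; row 4: entry -1 ≤ 0. Minimum is 11/2 at row 2 (q leaves); pivot element 2/3.
Divide row 2 by 2/3; eliminate column p from the other rows.
After both pivots, the entry at constraint row 3, column RHS is 17.

17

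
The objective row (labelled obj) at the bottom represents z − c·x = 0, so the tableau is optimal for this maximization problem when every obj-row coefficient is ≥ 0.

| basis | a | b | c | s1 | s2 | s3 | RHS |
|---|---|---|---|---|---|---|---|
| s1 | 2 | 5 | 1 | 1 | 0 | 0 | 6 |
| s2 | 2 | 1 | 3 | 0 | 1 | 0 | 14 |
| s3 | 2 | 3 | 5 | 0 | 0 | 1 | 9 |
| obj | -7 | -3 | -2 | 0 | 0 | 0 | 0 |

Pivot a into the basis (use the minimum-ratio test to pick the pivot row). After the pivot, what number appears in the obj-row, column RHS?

Ratio test on column a — row 1: 6/2 = 3; row 2: 14/2 = 7; row 3: 9/2 = 9/2. Minimum is 3 at row 1 (s1 leaves); pivot element 2.
Divide row 1 by 2; eliminate column a from the other rows.
obj-row update in column RHS: 0 − (-7)·3 = 21.

21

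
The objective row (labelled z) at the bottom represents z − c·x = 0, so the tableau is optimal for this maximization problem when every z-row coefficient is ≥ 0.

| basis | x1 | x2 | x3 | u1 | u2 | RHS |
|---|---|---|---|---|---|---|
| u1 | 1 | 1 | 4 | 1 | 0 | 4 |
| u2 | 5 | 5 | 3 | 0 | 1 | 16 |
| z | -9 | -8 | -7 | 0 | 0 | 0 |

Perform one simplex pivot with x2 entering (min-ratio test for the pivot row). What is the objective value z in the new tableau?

Ratio test on column x2 — row 1: 4/1 = 4; row 2: 16/5 = 16/5. Minimum is 16/5 at row 2 (u2 leaves); pivot element 5.
Pivot on row 2; the z-row RHS becomes 0 − (-8)·(16/5) = 128/5.

128/5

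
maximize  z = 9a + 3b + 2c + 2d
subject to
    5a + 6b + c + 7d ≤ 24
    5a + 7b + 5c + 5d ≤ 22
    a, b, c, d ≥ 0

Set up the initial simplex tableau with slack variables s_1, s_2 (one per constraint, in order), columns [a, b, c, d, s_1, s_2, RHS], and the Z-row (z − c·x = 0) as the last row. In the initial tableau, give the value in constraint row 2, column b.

Constraint 2 has coefficient 7 on b.

7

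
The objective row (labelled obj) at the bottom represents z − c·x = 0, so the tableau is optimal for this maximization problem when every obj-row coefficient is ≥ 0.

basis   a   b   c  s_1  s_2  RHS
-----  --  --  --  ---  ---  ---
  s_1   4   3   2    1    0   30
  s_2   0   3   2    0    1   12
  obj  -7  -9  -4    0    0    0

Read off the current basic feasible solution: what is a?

a is not in the basis, so in the current basic feasible solution a = 0.

0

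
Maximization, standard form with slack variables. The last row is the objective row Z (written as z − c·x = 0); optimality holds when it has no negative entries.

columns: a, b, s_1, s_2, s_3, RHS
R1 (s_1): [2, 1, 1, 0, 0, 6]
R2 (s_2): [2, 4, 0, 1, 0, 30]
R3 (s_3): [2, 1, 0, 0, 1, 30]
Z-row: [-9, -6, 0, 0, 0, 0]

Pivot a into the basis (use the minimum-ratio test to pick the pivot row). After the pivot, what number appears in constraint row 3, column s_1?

Ratio test on column a — row 1: 6/2 = 3; row 2: 30/2 = 15; row 3: 30/2 = 15. Minimum is 3 at row 1 (s_1 leaves); pivot element 2.
Divide row 1 by 2; eliminate column a from the other rows.
Row 3 update in column s_1: 0 − 2·(1/2) = -1.

-1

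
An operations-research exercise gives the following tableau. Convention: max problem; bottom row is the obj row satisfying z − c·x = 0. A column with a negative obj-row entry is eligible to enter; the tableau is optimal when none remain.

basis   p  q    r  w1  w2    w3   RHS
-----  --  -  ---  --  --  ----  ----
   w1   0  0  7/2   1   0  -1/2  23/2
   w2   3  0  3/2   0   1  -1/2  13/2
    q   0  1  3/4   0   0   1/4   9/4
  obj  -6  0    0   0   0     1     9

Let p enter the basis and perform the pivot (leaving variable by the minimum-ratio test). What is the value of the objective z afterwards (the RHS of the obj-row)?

22

Ratio test on column p — row 1: entry 0 ≤ 0; row 2: (13/2)/3 = 13/6; row 3: entry 0 ≤ 0. Minimum is 13/6 at row 2 (w2 leaves); pivot element 3.
Pivot on row 2; the obj-row RHS becomes 9 − (-6)·(13/6) = 22.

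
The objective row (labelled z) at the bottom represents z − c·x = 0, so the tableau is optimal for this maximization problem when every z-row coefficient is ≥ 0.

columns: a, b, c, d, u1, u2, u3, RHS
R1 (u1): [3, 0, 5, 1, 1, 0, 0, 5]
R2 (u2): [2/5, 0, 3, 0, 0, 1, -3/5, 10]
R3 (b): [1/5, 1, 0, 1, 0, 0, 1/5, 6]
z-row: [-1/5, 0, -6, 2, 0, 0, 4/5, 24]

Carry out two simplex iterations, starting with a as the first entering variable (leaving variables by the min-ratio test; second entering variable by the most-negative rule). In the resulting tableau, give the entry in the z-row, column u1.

6/5

Ratio test on column a — row 1: 5/3 = 5/3; row 2: 10/(2/5) = 25; row 3: 6/(1/5) = 30. Minimum is 5/3 at row 1 (u1 leaves); pivot element 3.
Divide row 1 by 3; eliminate column a from the other rows.
Second iteration: most negative z-row entry is -17/3 in column c, so c enters.
Ratio test on column c — row 1: (5/3)/(5/3) = 1; row 2: (28/3)/(7/3) = 4; row 3: entry -1/3 ≤ 0. Minimum is 1 at row 1 (a leaves); pivot element 5/3.
Divide row 1 by 5/3; eliminate column c from the other rows.
After both pivots, the entry at the z-row, column u1 is 6/5.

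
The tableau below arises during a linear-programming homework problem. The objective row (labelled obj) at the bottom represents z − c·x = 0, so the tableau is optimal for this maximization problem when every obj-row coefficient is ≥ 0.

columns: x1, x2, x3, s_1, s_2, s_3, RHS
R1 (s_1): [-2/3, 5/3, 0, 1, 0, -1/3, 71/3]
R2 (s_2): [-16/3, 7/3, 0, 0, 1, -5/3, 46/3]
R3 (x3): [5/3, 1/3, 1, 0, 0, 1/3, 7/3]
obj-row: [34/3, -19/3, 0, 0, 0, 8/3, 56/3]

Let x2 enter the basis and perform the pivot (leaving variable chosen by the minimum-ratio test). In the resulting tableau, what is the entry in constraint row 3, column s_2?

Ratio test on column x2 — row 1: (71/3)/(5/3) = 71/5; row 2: (46/3)/(7/3) = 46/7; row 3: (7/3)/(1/3) = 7. Minimum is 46/7 at row 2 (s_2 leaves); pivot element 7/3.
Divide row 2 by 7/3; eliminate column x2 from the other rows.
Row 3 update in column s_2: 0 − (1/3)·(3/7) = -1/7.

-1/7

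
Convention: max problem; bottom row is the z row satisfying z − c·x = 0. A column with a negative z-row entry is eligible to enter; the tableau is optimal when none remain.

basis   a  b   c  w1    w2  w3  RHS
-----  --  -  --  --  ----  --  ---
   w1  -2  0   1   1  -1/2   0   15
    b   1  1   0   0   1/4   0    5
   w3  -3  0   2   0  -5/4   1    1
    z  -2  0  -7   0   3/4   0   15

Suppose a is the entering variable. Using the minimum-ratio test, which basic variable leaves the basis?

b

Column a entries and ratios — w1: -2 ≤ 0, skip; b: 5/1 = 5; w3: -3 ≤ 0, skip.
Smallest ratio is 5 in the row of b, so b leaves.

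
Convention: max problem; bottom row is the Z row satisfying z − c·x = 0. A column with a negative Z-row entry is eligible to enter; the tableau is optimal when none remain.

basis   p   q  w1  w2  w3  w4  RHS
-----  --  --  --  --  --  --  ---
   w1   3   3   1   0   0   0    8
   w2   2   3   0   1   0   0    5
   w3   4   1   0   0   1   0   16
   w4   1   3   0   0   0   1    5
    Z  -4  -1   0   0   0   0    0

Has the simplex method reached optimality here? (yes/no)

The Z-row has a negative entry -4 in column p, so it is not optimal.

no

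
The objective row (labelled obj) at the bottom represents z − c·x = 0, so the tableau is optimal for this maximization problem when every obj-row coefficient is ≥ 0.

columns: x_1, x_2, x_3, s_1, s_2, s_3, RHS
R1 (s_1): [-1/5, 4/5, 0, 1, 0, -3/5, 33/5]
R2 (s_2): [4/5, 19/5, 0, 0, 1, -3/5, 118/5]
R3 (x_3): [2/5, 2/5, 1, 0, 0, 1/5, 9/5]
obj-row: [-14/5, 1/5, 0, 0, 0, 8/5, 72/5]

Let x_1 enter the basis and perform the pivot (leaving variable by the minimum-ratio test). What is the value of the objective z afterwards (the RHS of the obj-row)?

27

Ratio test on column x_1 — row 1: entry -1/5 ≤ 0; row 2: (118/5)/(4/5) = 59/2; row 3: (9/5)/(2/5) = 9/2. Minimum is 9/2 at row 3 (x_3 leaves); pivot element 2/5.
Pivot on row 3; the obj-row RHS becomes 72/5 − (-14/5)·(9/2) = 27.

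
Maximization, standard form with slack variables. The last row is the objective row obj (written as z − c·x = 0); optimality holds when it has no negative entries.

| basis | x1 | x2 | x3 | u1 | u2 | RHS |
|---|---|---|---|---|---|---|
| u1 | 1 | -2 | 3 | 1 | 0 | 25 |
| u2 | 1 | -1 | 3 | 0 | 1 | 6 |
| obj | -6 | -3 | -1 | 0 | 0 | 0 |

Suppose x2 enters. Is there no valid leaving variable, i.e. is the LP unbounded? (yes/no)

yes

Every constraint-row entry in column x2 is ≤ 0, so increasing x2 is unbounded.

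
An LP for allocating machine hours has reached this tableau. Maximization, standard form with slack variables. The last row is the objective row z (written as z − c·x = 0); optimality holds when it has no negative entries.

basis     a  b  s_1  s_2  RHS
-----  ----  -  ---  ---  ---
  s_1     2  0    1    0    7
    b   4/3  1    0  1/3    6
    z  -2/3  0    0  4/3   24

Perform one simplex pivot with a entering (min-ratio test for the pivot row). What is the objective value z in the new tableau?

79/3

Ratio test on column a — row 1: 7/2 = 7/2; row 2: 6/(4/3) = 9/2. Minimum is 7/2 at row 1 (s_1 leaves); pivot element 2.
Pivot on row 1; the z-row RHS becomes 24 − (-2/3)·(7/2) = 79/3.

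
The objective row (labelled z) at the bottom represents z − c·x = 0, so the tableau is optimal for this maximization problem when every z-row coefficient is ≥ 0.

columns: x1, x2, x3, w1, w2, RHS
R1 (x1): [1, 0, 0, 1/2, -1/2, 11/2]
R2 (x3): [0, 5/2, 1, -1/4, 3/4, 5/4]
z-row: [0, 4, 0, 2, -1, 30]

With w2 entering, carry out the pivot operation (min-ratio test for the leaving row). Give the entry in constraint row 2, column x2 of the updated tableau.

Ratio test on column w2 — row 1: entry -1/2 ≤ 0; row 2: (5/4)/(3/4) = 5/3. Minimum is 5/3 at row 2 (x3 leaves); pivot element 3/4.
Divide row 2 by 3/4; eliminate column w2 from the other rows.
In the new row 2, the x2 entry is the old entry divided by the pivot: (5/2)/(3/4) = 10/3.

10/3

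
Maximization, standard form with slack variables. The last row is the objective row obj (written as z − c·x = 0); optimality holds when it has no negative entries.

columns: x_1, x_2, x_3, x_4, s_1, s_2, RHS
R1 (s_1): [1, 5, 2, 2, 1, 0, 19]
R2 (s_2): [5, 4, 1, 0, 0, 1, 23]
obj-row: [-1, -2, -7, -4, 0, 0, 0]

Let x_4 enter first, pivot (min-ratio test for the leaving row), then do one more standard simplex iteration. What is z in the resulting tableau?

133/2

Ratio test on column x_4 — row 1: 19/2 = 19/2; row 2: entry 0 ≤ 0. Minimum is 19/2 at row 1 (s_1 leaves); pivot element 2.
Pivot on row 1; the obj-row RHS becomes 0 − (-4)·(19/2) = 38.
Next entering variable (most negative obj-row entry -3): x_3.
Ratio test on column x_3 — row 1: (19/2)/1 = 19/2; row 2: 23/1 = 23. Minimum is 19/2 at row 1 (x_4 leaves); pivot element 1.
After the second pivot the obj-row RHS is 38 − (-3)·(19/2) = 133/2.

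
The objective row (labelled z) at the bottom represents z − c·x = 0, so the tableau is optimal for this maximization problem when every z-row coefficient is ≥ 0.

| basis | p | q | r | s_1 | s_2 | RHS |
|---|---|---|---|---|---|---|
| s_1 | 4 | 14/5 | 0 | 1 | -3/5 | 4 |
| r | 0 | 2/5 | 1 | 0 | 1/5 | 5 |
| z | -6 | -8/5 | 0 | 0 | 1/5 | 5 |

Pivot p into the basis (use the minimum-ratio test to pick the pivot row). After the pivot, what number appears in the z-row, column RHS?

11

Ratio test on column p — row 1: 4/4 = 1; row 2: entry 0 ≤ 0. Minimum is 1 at row 1 (s_1 leaves); pivot element 4.
Divide row 1 by 4; eliminate column p from the other rows.
z-row update in column RHS: 5 − (-6)·1 = 11.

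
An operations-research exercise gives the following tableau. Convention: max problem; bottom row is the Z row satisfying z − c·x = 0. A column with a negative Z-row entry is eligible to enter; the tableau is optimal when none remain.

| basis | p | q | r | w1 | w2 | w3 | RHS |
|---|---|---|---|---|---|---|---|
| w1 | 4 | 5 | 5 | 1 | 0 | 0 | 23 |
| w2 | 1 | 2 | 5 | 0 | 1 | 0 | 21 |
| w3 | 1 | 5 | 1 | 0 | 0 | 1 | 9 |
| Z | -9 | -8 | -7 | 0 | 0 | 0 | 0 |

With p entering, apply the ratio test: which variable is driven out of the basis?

Column p entries and ratios — w1: 23/4 = 23/4; w2: 21/1 = 21; w3: 9/1 = 9.
Smallest ratio is 23/4 in the row of w1, so w1 leaves.

w1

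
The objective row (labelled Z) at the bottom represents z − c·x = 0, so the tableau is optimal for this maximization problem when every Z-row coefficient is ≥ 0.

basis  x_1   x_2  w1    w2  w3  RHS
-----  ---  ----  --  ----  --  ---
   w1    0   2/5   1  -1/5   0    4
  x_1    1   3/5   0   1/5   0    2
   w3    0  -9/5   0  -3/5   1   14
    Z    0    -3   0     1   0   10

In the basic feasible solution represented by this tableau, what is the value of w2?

0

w2 is not in the basis, so in the current basic feasible solution w2 = 0.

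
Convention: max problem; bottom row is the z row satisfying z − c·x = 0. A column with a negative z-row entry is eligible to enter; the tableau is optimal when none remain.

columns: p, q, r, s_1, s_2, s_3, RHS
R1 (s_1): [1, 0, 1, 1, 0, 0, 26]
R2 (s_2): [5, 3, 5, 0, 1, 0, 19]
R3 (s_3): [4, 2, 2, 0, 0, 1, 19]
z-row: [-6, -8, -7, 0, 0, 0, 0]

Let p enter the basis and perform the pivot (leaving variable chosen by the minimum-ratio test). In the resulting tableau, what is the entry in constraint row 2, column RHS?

19/5

Ratio test on column p — row 1: 26/1 = 26; row 2: 19/5 = 19/5; row 3: 19/4 = 19/4. Minimum is 19/5 at row 2 (s_2 leaves); pivot element 5.
Divide row 2 by 5; eliminate column p from the other rows.
In the new row 2, the RHS entry is the old entry divided by the pivot: 19/5 = 19/5.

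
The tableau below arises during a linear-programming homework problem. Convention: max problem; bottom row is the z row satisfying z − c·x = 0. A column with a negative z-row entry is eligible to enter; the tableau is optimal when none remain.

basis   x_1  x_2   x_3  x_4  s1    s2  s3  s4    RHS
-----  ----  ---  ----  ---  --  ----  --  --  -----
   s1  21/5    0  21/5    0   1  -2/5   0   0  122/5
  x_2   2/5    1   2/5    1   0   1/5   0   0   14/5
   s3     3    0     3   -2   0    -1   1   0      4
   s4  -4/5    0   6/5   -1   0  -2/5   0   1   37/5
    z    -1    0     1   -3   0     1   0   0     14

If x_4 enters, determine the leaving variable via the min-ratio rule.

Column x_4 entries and ratios — s1: 0 ≤ 0, skip; x_2: (14/5)/1 = 14/5; s3: -2 ≤ 0, skip; s4: -1 ≤ 0, skip.
Smallest ratio is 14/5 in the row of x_2, so x_2 leaves.

x_2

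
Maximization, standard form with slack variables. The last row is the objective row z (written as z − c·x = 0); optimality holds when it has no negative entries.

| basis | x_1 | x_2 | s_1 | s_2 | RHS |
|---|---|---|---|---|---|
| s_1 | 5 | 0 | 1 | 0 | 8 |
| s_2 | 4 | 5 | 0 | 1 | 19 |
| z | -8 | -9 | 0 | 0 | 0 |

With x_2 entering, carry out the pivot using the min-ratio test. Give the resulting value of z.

171/5

Ratio test on column x_2 — row 1: entry 0 ≤ 0; row 2: 19/5 = 19/5. Minimum is 19/5 at row 2 (s_2 leaves); pivot element 5.
Pivot on row 2; the z-row RHS becomes 0 − (-9)·(19/5) = 171/5.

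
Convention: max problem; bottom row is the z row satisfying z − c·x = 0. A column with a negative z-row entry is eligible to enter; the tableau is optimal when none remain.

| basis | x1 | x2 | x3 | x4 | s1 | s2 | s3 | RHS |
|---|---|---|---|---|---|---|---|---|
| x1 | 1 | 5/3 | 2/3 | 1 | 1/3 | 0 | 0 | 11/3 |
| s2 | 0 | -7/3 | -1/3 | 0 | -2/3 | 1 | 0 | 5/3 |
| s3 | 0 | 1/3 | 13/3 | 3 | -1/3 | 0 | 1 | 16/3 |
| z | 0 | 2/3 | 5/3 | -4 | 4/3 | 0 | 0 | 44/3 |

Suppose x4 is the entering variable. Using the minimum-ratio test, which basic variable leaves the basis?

s3

Column x4 entries and ratios — x1: (11/3)/1 = 11/3; s2: 0 ≤ 0, skip; s3: (16/3)/3 = 16/9.
Smallest ratio is 16/9 in the row of s3, so s3 leaves.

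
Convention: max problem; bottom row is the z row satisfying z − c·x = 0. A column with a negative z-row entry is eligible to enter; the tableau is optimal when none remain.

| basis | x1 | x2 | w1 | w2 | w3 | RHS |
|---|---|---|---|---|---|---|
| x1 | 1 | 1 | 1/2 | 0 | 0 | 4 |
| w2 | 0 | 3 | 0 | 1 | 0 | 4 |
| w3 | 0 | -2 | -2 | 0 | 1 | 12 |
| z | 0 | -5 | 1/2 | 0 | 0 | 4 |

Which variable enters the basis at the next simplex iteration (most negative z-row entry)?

Negative z-row entries: x2: -5.
The most negative is -5 in column x2, so x2 enters.

x2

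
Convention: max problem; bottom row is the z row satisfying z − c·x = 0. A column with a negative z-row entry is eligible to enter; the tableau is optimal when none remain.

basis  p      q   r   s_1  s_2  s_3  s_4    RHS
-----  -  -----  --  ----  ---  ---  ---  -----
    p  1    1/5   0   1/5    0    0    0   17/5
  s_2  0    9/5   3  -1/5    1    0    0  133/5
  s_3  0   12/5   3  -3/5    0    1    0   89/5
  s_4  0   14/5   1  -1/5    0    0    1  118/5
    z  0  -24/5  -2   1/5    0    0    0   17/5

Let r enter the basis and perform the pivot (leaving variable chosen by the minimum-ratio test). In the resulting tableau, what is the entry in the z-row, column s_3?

Ratio test on column r — row 1: entry 0 ≤ 0; row 2: (133/5)/3 = 133/15; row 3: (89/5)/3 = 89/15; row 4: (118/5)/1 = 118/5. Minimum is 89/15 at row 3 (s_3 leaves); pivot element 3.
Divide row 3 by 3; eliminate column r from the other rows.
z-row update in column s_3: 0 − (-2)·(1/3) = 2/3.

2/3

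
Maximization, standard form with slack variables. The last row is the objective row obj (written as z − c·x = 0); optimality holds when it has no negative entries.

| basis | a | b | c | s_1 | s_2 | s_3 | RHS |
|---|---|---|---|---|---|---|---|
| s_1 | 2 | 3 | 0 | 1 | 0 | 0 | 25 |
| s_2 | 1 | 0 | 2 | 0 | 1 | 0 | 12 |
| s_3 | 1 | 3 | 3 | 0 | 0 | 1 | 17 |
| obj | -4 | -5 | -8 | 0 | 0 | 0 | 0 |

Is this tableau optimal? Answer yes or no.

The obj-row has a negative entry -8 in column c, so it is not optimal.

no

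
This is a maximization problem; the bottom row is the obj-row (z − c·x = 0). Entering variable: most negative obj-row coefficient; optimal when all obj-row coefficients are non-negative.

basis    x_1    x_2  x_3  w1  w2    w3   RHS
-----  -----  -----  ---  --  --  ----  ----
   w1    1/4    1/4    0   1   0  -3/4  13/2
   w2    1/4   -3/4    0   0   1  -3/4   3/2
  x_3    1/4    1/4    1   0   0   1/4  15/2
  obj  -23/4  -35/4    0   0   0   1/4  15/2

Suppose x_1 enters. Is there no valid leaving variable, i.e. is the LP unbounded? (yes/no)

no

Column x_1 has positive entries in row(s) 1, 2, 3, so the ratio test bounds it — not unbounded.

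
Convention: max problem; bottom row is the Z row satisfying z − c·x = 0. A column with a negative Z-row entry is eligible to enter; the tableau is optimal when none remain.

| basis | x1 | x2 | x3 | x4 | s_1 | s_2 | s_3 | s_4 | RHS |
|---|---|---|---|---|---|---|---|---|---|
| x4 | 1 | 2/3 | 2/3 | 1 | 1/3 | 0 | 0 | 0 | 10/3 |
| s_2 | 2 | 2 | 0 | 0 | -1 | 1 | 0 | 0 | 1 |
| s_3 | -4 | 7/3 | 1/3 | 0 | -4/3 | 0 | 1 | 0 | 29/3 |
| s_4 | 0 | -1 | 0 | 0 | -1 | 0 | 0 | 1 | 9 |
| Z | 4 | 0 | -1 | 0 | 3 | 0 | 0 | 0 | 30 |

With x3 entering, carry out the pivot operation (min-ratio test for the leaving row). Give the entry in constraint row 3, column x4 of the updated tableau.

Ratio test on column x3 — row 1: (10/3)/(2/3) = 5; row 2: entry 0 ≤ 0; row 3: (29/3)/(1/3) = 29; row 4: entry 0 ≤ 0. Minimum is 5 at row 1 (x4 leaves); pivot element 2/3.
Divide row 1 by 2/3; eliminate column x3 from the other rows.
Row 3 update in column x4: 0 − (1/3)·(3/2) = -1/2.

-1/2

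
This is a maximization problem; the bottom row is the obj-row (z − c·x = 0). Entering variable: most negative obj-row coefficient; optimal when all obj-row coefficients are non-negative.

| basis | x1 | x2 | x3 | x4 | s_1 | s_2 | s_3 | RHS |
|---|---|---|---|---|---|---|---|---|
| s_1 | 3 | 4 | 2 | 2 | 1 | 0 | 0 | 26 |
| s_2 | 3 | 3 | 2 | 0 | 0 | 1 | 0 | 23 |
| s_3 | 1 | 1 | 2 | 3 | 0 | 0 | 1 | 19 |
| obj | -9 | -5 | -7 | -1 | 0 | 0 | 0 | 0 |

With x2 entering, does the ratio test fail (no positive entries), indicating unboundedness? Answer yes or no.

Column x2 has positive entries in row(s) 1, 2, 3, so the ratio test bounds it — not unbounded.

no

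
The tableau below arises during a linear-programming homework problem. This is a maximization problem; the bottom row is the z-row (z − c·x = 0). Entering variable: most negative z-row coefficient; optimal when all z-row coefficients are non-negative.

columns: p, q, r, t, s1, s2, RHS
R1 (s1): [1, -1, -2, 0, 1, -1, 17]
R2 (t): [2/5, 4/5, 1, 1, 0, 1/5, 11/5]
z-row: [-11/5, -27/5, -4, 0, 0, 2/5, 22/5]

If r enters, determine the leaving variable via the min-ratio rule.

Column r entries and ratios — s1: -2 ≤ 0, skip; t: (11/5)/1 = 11/5.
Smallest ratio is 11/5 in the row of t, so t leaves.

t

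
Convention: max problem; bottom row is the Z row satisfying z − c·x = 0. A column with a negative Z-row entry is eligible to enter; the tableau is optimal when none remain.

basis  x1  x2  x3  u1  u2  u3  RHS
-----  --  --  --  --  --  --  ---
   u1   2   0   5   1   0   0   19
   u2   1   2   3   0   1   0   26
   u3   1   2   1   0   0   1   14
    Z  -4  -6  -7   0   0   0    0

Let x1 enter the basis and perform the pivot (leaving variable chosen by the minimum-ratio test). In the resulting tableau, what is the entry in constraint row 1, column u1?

1/2

Ratio test on column x1 — row 1: 19/2 = 19/2; row 2: 26/1 = 26; row 3: 14/1 = 14. Minimum is 19/2 at row 1 (u1 leaves); pivot element 2.
Divide row 1 by 2; eliminate column x1 from the other rows.
In the new row 1, the u1 entry is the old entry divided by the pivot: 1/2 = 1/2.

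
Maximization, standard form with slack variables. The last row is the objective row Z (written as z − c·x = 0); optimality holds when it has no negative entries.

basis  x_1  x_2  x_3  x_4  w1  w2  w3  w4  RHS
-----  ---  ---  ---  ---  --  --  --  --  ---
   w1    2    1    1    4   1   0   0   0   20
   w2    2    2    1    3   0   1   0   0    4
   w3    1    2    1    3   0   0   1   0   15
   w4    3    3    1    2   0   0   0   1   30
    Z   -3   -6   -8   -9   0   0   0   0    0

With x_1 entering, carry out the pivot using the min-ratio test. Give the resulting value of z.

Ratio test on column x_1 — row 1: 20/2 = 10; row 2: 4/2 = 2; row 3: 15/1 = 15; row 4: 30/3 = 10. Minimum is 2 at row 2 (w2 leaves); pivot element 2.
Pivot on row 2; the Z-row RHS becomes 0 − (-3)·2 = 6.

6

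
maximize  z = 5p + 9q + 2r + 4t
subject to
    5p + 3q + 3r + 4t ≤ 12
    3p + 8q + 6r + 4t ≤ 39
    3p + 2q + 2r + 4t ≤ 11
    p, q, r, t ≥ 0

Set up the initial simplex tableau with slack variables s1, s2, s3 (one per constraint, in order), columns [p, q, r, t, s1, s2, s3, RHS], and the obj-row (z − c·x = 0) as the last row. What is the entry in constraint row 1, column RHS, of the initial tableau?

The RHS of constraint 1 is b_1 = 12.

12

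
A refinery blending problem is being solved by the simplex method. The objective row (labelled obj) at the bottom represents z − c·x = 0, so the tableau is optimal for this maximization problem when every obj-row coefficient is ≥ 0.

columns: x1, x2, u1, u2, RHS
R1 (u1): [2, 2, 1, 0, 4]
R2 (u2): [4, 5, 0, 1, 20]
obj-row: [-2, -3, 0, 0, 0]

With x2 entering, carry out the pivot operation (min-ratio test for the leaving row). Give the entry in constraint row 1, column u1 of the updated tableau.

Ratio test on column x2 — row 1: 4/2 = 2; row 2: 20/5 = 4. Minimum is 2 at row 1 (u1 leaves); pivot element 2.
Divide row 1 by 2; eliminate column x2 from the other rows.
In the new row 1, the u1 entry is the old entry divided by the pivot: 1/2 = 1/2.

1/2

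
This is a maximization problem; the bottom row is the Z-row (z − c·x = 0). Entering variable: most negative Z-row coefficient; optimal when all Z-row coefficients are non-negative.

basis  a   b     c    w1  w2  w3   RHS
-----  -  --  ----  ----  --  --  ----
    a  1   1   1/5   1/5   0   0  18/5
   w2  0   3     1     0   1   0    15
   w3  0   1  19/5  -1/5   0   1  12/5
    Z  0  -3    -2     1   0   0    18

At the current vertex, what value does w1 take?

w1 is not in the basis, so in the current basic feasible solution w1 = 0.

0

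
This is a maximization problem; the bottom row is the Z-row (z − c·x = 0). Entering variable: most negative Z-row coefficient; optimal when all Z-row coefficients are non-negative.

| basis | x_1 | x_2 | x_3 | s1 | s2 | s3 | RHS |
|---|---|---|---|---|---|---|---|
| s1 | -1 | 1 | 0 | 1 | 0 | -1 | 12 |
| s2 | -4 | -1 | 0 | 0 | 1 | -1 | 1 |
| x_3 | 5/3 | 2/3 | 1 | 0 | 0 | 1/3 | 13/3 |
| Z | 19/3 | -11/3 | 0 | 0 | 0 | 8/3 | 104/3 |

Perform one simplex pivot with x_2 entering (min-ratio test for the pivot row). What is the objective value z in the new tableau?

117/2

Ratio test on column x_2 — row 1: 12/1 = 12; row 2: entry -1 ≤ 0; row 3: (13/3)/(2/3) = 13/2. Minimum is 13/2 at row 3 (x_3 leaves); pivot element 2/3.
Pivot on row 3; the Z-row RHS becomes 104/3 − (-11/3)·(13/2) = 117/2.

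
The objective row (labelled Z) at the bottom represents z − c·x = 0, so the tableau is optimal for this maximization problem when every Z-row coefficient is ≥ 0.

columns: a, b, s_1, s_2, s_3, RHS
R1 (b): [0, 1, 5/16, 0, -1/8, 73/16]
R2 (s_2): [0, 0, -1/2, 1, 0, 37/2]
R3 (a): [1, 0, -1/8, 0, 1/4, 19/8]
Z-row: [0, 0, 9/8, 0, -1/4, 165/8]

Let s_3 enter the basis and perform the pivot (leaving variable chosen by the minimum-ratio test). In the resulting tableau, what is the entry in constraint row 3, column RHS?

Ratio test on column s_3 — row 1: entry -1/8 ≤ 0; row 2: entry 0 ≤ 0; row 3: (19/8)/(1/4) = 19/2. Minimum is 19/2 at row 3 (a leaves); pivot element 1/4.
Divide row 3 by 1/4; eliminate column s_3 from the other rows.
In the new row 3, the RHS entry is the old entry divided by the pivot: (19/8)/(1/4) = 19/2.

19/2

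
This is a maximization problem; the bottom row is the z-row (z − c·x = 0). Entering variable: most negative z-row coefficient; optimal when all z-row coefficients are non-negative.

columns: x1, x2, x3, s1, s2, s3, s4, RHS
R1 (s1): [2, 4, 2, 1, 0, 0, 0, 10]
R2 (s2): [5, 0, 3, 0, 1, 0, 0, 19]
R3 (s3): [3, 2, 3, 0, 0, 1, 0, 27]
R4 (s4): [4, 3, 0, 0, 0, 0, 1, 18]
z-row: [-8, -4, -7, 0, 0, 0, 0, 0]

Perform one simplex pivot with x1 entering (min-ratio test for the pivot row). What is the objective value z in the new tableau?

152/5

Ratio test on column x1 — row 1: 10/2 = 5; row 2: 19/5 = 19/5; row 3: 27/3 = 9; row 4: 18/4 = 9/2. Minimum is 19/5 at row 2 (s2 leaves); pivot element 5.
Pivot on row 2; the z-row RHS becomes 0 − (-8)·(19/5) = 152/5.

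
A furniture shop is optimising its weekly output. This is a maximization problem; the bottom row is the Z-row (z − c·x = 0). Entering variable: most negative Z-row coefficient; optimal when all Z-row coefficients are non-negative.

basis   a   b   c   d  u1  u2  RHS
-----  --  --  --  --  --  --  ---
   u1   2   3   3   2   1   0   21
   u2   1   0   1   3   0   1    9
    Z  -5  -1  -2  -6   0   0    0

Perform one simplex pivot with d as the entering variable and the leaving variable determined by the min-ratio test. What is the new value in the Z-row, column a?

-3

Ratio test on column d — row 1: 21/2 = 21/2; row 2: 9/3 = 3. Minimum is 3 at row 2 (u2 leaves); pivot element 3.
Divide row 2 by 3; eliminate column d from the other rows.
Z-row update in column a: -5 − (-6)·(1/3) = -3.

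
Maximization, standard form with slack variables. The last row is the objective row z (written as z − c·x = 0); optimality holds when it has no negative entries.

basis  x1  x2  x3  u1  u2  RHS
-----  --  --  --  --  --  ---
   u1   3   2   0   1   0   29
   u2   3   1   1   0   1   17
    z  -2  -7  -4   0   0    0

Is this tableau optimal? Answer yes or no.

The z-row has a negative entry -7 in column x2, so it is not optimal.

no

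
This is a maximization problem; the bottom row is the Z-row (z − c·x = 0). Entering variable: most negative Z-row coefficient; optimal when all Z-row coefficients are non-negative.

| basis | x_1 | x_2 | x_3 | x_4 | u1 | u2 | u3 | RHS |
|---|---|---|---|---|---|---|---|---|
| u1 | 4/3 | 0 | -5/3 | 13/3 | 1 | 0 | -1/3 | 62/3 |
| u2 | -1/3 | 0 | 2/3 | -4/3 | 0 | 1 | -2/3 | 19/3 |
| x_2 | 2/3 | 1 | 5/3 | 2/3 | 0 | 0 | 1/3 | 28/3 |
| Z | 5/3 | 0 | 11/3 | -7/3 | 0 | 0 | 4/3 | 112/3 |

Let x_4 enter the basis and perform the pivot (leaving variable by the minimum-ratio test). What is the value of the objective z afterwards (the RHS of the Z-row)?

630/13

Ratio test on column x_4 — row 1: (62/3)/(13/3) = 62/13; row 2: entry -4/3 ≤ 0; row 3: (28/3)/(2/3) = 14. Minimum is 62/13 at row 1 (u1 leaves); pivot element 13/3.
Pivot on row 1; the Z-row RHS becomes 112/3 − (-7/3)·(62/13) = 630/13.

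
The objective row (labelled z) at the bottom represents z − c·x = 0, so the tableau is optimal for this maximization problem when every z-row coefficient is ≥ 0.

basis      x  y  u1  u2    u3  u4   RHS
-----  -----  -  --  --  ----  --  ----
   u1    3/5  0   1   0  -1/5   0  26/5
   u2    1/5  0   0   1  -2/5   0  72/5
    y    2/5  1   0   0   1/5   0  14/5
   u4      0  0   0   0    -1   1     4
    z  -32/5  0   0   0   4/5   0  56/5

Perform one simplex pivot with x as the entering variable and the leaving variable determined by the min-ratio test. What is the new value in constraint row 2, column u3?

-1/2

Ratio test on column x — row 1: (26/5)/(3/5) = 26/3; row 2: (72/5)/(1/5) = 72; row 3: (14/5)/(2/5) = 7; row 4: entry 0 ≤ 0. Minimum is 7 at row 3 (y leaves); pivot element 2/5.
Divide row 3 by 2/5; eliminate column x from the other rows.
Row 2 update in column u3: -2/5 − (1/5)·(1/2) = -1/2.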